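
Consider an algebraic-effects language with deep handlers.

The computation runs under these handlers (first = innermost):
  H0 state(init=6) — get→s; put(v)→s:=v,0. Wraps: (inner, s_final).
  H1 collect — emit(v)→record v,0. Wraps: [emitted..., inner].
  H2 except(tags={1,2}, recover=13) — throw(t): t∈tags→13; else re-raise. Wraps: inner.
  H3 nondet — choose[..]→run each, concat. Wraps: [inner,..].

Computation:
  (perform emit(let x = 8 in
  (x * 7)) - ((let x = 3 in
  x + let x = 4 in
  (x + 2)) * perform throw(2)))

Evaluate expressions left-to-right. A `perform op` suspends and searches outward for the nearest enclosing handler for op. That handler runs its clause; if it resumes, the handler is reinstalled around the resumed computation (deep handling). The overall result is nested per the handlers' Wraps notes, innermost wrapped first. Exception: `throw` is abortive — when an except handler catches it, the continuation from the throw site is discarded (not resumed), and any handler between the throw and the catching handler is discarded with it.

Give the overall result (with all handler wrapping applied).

Answer: [13]

Step-by-step:
emit(56) @ H1 ⇒ out+=56
throw(2) @ H2 caught ⇒ 13
H3 returns [13]
= [13]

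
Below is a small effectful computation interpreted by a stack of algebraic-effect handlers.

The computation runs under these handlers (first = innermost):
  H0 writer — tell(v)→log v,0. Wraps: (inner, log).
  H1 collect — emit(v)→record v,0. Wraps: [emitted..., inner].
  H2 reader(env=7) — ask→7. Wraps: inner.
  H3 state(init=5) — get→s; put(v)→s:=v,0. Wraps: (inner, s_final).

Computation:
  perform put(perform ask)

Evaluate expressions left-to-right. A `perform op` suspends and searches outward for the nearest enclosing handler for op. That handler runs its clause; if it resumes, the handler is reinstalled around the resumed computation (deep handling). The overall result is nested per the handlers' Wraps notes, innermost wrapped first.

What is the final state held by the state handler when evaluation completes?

Answer: 7

Evaluation trace:
ask @ H2 ⇒ 7
put(7) @ H3 ⇒ s:=7
H0 returns (0, ())
H1 returns [(0, ())]
H2 returns [(0, ())]
H3 returns ([(0, ())], 7)
= ([(0, ())], 7)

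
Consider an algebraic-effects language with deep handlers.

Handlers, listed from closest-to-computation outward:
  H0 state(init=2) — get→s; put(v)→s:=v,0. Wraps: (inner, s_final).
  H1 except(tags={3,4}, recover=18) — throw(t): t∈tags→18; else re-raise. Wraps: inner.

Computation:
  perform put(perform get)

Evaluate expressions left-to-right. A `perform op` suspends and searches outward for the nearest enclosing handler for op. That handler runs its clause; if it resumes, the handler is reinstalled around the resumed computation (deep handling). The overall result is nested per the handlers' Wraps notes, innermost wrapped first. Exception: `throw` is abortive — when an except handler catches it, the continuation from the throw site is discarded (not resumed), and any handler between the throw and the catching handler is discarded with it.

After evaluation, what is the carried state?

Step-by-step:
get @ H0 ⇒ 2
put(2) @ H0 ⇒ s:=2
H0 returns (0, 2)
H1 returns (0, 2)
= (0, 2)

Answer: 2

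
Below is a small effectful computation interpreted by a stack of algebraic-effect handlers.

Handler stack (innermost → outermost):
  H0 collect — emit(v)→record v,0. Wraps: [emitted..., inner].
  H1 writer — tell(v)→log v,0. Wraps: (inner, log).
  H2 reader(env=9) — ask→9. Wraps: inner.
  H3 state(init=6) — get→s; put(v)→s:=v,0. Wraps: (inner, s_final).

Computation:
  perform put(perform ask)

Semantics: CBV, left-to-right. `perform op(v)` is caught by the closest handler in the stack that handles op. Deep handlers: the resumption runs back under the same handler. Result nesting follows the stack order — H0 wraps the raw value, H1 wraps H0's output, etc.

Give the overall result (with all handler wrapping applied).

Evaluation trace:
ask @ H2 ⇒ 9
put(9) @ H3 ⇒ s:=9
H0 returns [0]
H1 returns ([0], ())
H2 returns ([0], ())
H3 returns (([0], ()), 9)
= (([0], ()), 9)

Answer: (([0], ()), 9)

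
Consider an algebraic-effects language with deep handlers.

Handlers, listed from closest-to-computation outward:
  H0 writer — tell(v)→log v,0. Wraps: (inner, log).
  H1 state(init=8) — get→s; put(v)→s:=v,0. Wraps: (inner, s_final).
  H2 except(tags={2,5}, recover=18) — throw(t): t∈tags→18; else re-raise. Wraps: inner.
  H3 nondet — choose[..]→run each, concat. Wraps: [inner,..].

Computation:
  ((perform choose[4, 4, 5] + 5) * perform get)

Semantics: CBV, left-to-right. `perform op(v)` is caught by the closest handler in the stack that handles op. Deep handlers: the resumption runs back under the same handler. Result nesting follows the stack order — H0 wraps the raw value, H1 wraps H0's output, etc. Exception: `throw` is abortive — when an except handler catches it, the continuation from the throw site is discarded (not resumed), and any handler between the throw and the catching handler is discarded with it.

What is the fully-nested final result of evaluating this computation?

Answer: [((72, ()), 8), ((72, ()), 8), ((80, ()), 8)]

Working:
choose[4, 4, 5] @ H3
  branch[0] choose=4:
    get @ H1 ⇒ 8
    H0 returns (72, ())
    H1 returns ((72, ()), 8)
    H2 returns ((72, ()), 8)
    H3 returns [((72, ()), 8)]
  branch[1] choose=4:
    get @ H1 ⇒ 8
    H0 returns (72, ())
    H1 returns ((72, ()), 8)
    H2 returns ((72, ()), 8)
    H3 returns [((72, ()), 8)]
  branch[2] choose=5:
    get @ H1 ⇒ 8
    H0 returns (80, ())
    H1 returns ((80, ()), 8)
    H2 returns ((80, ()), 8)
    H3 returns [((80, ()), 8)]
= [((72, ()), 8), ((72, ()), 8), ((80, ()), 8)]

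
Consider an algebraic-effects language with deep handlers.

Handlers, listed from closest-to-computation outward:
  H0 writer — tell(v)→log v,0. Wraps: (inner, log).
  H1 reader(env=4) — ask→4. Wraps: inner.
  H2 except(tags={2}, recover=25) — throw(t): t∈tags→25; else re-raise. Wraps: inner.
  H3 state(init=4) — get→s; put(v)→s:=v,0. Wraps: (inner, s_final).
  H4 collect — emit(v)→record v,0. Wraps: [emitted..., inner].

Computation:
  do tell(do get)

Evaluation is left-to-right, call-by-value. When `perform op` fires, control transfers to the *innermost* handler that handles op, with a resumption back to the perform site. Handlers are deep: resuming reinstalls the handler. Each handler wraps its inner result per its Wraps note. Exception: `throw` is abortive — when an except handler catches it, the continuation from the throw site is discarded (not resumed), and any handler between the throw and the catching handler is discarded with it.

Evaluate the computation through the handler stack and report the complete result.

Evaluation trace:
get @ H3 ⇒ 4
tell(4) @ H0 ⇒ log+=4
H0 returns (0, (4))
H1 returns (0, (4))
H2 returns (0, (4))
H3 returns ((0, (4)), 4)
H4 returns [((0, (4)), 4)]
= [((0, (4)), 4)]

Answer: [((0, (4)), 4)]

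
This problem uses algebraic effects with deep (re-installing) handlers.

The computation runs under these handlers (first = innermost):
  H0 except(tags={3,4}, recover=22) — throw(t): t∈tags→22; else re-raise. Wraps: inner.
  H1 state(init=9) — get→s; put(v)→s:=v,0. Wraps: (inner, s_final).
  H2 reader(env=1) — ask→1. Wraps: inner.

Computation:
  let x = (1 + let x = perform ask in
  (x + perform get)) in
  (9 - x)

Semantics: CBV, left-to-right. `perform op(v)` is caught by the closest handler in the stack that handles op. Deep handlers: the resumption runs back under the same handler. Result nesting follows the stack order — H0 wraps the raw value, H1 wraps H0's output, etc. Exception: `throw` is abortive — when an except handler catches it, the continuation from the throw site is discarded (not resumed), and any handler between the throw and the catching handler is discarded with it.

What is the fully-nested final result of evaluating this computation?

Step-by-step:
ask @ H2 ⇒ 1
get @ H1 ⇒ 9
H0 returns -2
H1 returns (-2, 9)
H2 returns (-2, 9)
= (-2, 9)

Answer: (-2, 9)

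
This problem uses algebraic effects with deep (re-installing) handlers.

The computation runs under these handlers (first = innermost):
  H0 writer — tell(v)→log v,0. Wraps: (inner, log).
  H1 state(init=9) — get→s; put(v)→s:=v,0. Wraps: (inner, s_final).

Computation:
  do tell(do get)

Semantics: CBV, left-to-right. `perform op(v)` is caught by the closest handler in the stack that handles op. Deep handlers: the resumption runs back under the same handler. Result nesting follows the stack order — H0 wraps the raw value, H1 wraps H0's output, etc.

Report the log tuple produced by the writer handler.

Answer: (9)

Working:
get @ H1 ⇒ 9
tell(9) @ H0 ⇒ log+=9
H0 returns (0, (9))
H1 returns ((0, (9)), 9)
= ((0, (9)), 9)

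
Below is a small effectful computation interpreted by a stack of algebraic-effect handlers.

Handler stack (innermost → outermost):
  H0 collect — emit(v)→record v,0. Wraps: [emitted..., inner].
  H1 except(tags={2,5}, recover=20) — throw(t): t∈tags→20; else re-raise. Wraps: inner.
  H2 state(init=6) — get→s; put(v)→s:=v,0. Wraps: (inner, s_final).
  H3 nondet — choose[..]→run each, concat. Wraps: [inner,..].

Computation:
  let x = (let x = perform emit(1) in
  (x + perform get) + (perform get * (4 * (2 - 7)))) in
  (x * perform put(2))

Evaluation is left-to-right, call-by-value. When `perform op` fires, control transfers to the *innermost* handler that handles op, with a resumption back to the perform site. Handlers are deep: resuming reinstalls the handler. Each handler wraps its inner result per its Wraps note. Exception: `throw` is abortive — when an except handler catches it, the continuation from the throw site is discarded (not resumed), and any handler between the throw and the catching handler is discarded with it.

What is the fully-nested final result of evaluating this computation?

Answer: [([1, 0], 2)]

Step-by-step:
emit(1) @ H0 ⇒ out+=1
get @ H2 ⇒ 6
get @ H2 ⇒ 6
put(2) @ H2 ⇒ s:=2
H0 returns [1, 0]
H1 returns [1, 0]
H2 returns ([1, 0], 2)
H3 returns [([1, 0], 2)]
= [([1, 0], 2)]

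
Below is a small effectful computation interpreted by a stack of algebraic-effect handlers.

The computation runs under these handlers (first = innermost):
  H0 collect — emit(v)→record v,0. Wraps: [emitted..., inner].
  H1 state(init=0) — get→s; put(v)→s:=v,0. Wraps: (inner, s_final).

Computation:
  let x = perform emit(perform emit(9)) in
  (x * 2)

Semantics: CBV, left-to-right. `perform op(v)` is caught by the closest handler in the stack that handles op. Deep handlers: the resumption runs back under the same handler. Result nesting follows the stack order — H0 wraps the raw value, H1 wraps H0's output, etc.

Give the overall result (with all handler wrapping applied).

Working:
emit(9) @ H0 ⇒ out+=9
emit(0) @ H0 ⇒ out+=0
H0 returns [9, 0, 0]
H1 returns ([9, 0, 0], 0)
= ([9, 0, 0], 0)

Answer: ([9, 0, 0], 0)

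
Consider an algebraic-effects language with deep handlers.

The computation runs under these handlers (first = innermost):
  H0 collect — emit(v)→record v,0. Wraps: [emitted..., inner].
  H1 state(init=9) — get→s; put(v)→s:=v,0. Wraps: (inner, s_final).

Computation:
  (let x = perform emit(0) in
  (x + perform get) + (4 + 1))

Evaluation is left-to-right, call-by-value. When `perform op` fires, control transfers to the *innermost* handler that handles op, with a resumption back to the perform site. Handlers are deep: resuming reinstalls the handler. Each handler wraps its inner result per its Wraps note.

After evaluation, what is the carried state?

Working:
emit(0) @ H0 ⇒ out+=0
get @ H1 ⇒ 9
H0 returns [0, 14]
H1 returns ([0, 14], 9)
= ([0, 14], 9)

Answer: 9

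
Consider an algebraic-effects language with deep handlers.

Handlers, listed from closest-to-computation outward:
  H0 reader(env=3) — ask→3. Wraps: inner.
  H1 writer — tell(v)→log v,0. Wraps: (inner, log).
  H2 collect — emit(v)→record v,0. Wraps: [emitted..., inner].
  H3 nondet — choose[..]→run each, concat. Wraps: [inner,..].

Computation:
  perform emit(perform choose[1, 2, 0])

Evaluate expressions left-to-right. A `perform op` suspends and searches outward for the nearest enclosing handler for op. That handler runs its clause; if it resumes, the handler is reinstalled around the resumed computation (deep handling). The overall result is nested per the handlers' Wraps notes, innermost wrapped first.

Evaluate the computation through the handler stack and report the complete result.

Answer: [[1, (0, ())], [2, (0, ())], [0, (0, ())]]

Working:
choose[1, 2, 0] @ H3
  branch[0] choose=1:
    emit(1) @ H2 ⇒ out+=1
    H0 returns 0
    H1 returns (0, ())
    H2 returns [1, (0, ())]
    H3 returns [[1, (0, ())]]
  branch[1] choose=2:
    emit(2) @ H2 ⇒ out+=2
    H0 returns 0
    H1 returns (0, ())
    H2 returns [2, (0, ())]
    H3 returns [[2, (0, ())]]
  branch[2] choose=0:
    emit(0) @ H2 ⇒ out+=0
    H0 returns 0
    H1 returns (0, ())
    H2 returns [0, (0, ())]
    H3 returns [[0, (0, ())]]
= [[1, (0, ())], [2, (0, ())], [0, (0, ())]]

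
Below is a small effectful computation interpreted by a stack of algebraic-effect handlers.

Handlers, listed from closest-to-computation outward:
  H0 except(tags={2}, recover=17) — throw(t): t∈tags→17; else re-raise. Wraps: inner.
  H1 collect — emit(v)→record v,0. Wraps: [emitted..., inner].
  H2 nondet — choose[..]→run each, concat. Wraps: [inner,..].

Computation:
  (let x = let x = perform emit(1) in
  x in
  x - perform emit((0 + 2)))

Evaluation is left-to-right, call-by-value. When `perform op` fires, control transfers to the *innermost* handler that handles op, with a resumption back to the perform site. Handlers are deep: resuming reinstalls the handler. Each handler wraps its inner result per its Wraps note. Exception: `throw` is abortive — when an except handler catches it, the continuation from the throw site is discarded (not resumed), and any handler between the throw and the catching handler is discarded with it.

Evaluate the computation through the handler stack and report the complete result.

Answer: [[1, 2, 0]]

Working:
emit(1) @ H1 ⇒ out+=1
emit(2) @ H1 ⇒ out+=2
H0 returns 0
H1 returns [1, 2, 0]
H2 returns [[1, 2, 0]]
= [[1, 2, 0]]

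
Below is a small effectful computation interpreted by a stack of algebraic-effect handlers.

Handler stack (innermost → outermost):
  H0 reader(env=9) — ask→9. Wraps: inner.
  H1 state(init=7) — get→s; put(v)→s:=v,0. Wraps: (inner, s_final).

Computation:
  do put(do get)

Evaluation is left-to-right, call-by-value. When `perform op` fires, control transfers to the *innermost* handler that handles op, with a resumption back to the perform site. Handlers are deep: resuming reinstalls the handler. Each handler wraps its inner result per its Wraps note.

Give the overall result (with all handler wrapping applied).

Step-by-step:
get @ H1 ⇒ 7
put(7) @ H1 ⇒ s:=7
H0 returns 0
H1 returns (0, 7)
= (0, 7)

Answer: (0, 7)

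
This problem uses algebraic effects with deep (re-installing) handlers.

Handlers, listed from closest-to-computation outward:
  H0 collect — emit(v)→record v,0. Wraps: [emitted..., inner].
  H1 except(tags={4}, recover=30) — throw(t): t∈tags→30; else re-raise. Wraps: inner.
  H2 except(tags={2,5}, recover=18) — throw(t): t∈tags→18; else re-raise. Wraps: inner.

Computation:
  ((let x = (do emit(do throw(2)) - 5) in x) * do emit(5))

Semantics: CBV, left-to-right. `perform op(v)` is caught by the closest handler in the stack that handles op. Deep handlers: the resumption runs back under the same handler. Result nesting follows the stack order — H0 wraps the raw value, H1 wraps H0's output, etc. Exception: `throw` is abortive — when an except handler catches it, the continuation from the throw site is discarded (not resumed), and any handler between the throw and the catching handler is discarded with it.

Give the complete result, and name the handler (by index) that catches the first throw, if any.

Answer: 18 ; first throw caught by: H2

Working:
throw(2) @ H1 re-raised
throw(2) @ H2 caught ⇒ 18
= 18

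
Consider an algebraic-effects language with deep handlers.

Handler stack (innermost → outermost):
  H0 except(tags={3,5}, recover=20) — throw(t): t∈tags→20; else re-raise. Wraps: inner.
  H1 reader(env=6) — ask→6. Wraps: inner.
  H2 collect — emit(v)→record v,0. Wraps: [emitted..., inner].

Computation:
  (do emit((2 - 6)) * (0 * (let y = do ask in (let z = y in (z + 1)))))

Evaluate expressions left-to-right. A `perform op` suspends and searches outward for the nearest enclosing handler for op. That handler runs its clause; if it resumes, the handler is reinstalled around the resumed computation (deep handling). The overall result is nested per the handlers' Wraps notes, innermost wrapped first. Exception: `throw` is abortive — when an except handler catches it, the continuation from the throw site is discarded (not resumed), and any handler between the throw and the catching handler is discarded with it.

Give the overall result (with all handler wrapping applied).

Answer: [-4, 0]

Evaluation trace:
emit(-4) @ H2 ⇒ out+=-4
ask @ H1 ⇒ 6
H0 returns 0
H1 returns 0
H2 returns [-4, 0]
= [-4, 0]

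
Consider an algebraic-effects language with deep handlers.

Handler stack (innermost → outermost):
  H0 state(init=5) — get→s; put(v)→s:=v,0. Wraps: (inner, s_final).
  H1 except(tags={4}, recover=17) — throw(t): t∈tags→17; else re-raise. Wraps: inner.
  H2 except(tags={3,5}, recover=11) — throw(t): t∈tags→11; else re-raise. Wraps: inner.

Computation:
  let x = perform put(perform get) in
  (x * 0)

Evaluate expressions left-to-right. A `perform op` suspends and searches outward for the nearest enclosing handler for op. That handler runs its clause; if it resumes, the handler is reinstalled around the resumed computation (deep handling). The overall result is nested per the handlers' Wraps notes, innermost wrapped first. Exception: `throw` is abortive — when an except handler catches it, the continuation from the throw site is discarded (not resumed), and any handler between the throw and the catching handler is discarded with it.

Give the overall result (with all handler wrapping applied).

Answer: (0, 5)

Evaluation trace:
get @ H0 ⇒ 5
put(5) @ H0 ⇒ s:=5
H0 returns (0, 5)
H1 returns (0, 5)
H2 returns (0, 5)
= (0, 5)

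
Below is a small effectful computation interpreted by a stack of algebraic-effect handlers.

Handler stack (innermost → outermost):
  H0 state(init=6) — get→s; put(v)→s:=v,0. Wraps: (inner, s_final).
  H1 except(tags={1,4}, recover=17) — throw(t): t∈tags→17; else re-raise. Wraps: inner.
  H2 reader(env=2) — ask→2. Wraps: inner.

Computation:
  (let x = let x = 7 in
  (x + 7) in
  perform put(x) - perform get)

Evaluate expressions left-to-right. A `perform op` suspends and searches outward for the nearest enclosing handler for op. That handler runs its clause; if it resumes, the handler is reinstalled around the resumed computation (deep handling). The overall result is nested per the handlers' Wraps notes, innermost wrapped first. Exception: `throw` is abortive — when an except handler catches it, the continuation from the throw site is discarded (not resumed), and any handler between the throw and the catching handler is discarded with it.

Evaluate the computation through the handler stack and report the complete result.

Evaluation trace:
put(14) @ H0 ⇒ s:=14
get @ H0 ⇒ 14
H0 returns (-14, 14)
H1 returns (-14, 14)
H2 returns (-14, 14)
= (-14, 14)

Answer: (-14, 14)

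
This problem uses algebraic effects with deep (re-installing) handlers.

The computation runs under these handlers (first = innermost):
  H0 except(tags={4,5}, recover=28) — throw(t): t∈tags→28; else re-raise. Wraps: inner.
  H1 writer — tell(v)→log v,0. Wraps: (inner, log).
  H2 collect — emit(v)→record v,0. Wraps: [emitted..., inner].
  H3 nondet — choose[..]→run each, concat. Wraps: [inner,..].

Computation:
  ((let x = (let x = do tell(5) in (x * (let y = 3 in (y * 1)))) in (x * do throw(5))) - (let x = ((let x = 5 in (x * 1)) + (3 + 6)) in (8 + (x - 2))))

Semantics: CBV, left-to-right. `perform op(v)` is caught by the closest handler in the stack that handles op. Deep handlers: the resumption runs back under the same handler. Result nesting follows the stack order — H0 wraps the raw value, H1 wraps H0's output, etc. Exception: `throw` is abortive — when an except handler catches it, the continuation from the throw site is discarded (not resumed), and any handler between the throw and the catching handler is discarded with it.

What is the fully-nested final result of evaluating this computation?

Working:
tell(5) @ H1 ⇒ log+=5
throw(5) @ H0 caught ⇒ 28
H1 returns (28, (5))
H2 returns [(28, (5))]
H3 returns [[(28, (5))]]
= [[(28, (5))]]

Answer: [[(28, (5))]]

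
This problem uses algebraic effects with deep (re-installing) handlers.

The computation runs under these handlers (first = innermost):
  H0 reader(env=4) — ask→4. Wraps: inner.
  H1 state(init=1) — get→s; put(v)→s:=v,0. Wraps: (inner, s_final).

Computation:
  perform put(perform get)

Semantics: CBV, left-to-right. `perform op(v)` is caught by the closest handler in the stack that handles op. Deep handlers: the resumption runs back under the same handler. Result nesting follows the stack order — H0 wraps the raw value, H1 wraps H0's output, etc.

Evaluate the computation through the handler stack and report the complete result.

Working:
get @ H1 ⇒ 1
put(1) @ H1 ⇒ s:=1
H0 returns 0
H1 returns (0, 1)
= (0, 1)

Answer: (0, 1)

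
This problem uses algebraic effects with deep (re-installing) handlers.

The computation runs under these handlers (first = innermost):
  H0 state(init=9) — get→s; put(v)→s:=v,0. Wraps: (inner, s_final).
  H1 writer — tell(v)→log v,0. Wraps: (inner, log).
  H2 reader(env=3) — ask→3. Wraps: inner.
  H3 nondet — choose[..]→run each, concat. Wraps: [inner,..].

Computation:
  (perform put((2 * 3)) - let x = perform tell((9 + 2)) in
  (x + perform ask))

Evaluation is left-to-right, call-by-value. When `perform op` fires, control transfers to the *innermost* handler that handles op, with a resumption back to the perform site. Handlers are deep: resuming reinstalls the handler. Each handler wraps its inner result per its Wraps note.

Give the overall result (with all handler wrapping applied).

Answer: [((-3, 6), (11))]

Step-by-step:
put(6) @ H0 ⇒ s:=6
tell(11) @ H1 ⇒ log+=11
ask @ H2 ⇒ 3
H0 returns (-3, 6)
H1 returns ((-3, 6), (11))
H2 returns ((-3, 6), (11))
H3 returns [((-3, 6), (11))]
= [((-3, 6), (11))]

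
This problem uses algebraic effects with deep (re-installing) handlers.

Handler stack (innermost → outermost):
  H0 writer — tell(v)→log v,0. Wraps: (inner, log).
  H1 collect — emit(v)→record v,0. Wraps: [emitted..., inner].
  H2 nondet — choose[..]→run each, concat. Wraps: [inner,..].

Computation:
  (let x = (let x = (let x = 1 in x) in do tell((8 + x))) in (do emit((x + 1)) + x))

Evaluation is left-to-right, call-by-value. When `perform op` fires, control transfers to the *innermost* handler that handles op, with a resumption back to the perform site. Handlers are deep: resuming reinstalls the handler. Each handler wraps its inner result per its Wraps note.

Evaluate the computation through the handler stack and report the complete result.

Answer: [[1, (0, (9))]]

Working:
tell(9) @ H0 ⇒ log+=9
emit(1) @ H1 ⇒ out+=1
H0 returns (0, (9))
H1 returns [1, (0, (9))]
H2 returns [[1, (0, (9))]]
= [[1, (0, (9))]]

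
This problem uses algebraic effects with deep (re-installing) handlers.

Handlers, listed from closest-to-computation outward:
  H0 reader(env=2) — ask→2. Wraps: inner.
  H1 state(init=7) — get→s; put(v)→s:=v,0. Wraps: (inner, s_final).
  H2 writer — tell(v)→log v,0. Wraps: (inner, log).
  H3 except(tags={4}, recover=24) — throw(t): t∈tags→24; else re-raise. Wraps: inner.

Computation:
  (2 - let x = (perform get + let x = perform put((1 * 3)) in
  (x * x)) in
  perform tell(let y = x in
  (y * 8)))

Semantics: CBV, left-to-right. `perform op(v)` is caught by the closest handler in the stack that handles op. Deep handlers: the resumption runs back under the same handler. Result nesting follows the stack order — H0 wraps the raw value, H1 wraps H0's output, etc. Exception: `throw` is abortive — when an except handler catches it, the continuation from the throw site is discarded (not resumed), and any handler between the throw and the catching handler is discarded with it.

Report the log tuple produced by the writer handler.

Answer: (56)

Evaluation trace:
get @ H1 ⇒ 7
put(3) @ H1 ⇒ s:=3
tell(56) @ H2 ⇒ log+=56
H0 returns 2
H1 returns (2, 3)
H2 returns ((2, 3), (56))
H3 returns ((2, 3), (56))
= ((2, 3), (56))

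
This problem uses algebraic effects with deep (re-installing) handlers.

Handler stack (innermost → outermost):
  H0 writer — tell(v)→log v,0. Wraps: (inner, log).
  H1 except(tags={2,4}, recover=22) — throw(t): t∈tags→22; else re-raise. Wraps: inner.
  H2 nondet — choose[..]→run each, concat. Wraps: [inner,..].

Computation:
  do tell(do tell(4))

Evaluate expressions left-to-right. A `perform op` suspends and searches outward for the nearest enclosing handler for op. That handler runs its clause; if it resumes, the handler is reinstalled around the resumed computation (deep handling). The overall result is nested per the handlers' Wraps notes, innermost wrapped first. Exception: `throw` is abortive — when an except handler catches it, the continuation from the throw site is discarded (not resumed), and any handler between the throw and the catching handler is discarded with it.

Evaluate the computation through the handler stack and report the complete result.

Evaluation trace:
tell(4) @ H0 ⇒ log+=4
tell(0) @ H0 ⇒ log+=0
H0 returns (0, (4, 0))
H1 returns (0, (4, 0))
H2 returns [(0, (4, 0))]
= [(0, (4, 0))]

Answer: [(0, (4, 0))]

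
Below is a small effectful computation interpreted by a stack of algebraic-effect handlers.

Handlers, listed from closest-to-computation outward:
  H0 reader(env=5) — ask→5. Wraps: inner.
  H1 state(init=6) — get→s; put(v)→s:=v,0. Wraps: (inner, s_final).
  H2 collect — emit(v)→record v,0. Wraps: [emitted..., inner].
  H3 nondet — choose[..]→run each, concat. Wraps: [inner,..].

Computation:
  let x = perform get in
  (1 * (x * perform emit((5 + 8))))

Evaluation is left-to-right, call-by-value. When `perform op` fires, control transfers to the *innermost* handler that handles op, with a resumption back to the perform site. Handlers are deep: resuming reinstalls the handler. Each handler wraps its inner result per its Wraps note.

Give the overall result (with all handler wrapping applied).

Working:
get @ H1 ⇒ 6
emit(13) @ H2 ⇒ out+=13
H0 returns 0
H1 returns (0, 6)
H2 returns [13, (0, 6)]
H3 returns [[13, (0, 6)]]
= [[13, (0, 6)]]

Answer: [[13, (0, 6)]]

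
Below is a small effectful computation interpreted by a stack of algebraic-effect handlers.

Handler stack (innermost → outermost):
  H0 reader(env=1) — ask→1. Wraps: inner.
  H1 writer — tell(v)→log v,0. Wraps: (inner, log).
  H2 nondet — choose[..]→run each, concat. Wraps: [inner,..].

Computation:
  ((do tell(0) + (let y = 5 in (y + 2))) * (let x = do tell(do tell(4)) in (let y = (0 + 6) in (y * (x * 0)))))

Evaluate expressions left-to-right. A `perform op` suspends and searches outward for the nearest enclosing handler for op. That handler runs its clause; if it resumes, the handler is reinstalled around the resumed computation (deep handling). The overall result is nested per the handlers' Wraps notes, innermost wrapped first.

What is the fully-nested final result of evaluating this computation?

Answer: [(0, (0, 4, 0))]

Working:
tell(0) @ H1 ⇒ log+=0
tell(4) @ H1 ⇒ log+=4
tell(0) @ H1 ⇒ log+=0
H0 returns 0
H1 returns (0, (0, 4, 0))
H2 returns [(0, (0, 4, 0))]
= [(0, (0, 4, 0))]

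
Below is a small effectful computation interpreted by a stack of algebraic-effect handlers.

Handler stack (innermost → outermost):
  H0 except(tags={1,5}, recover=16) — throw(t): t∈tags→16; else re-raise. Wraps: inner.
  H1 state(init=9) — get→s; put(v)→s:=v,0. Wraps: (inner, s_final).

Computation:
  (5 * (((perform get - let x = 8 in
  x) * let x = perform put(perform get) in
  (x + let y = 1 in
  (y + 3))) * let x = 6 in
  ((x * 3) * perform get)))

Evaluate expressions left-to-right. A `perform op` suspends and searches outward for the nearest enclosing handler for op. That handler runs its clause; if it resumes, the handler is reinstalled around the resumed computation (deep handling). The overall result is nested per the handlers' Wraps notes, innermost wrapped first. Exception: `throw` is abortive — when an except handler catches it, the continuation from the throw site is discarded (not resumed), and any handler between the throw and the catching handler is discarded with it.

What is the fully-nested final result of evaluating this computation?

Answer: (3240, 9)

Step-by-step:
get @ H1 ⇒ 9
get @ H1 ⇒ 9
put(9) @ H1 ⇒ s:=9
get @ H1 ⇒ 9
H0 returns 3240
H1 returns (3240, 9)
= (3240, 9)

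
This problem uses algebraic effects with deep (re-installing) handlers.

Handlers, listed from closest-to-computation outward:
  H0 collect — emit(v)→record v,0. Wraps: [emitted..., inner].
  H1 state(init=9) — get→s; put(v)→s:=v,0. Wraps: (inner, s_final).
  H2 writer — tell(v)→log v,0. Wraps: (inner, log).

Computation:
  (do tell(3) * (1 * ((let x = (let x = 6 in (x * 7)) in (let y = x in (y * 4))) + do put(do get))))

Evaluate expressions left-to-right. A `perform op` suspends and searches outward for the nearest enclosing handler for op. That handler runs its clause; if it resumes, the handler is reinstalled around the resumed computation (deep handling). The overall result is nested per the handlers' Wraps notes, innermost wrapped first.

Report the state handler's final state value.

Step-by-step:
tell(3) @ H2 ⇒ log+=3
get @ H1 ⇒ 9
put(9) @ H1 ⇒ s:=9
H0 returns [0]
H1 returns ([0], 9)
H2 returns (([0], 9), (3))
= (([0], 9), (3))

Answer: 9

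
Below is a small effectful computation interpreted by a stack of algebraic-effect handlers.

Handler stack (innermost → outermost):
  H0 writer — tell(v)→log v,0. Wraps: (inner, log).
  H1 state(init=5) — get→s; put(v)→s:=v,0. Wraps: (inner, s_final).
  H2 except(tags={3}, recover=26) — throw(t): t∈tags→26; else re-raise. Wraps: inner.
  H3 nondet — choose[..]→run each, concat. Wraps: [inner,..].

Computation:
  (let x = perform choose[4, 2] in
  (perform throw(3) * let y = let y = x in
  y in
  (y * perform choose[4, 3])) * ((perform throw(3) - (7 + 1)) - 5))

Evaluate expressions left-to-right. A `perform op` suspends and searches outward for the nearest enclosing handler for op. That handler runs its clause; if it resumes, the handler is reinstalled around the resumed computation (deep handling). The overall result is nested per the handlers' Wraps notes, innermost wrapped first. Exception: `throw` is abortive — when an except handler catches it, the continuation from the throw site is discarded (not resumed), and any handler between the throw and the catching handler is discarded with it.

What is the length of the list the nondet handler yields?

Evaluation trace:
choose[4, 2] @ H3
  branch[0] choose=4:
    throw(3) @ H2 caught ⇒ 26
    H3 returns [26]
  branch[1] choose=2:
    throw(3) @ H2 caught ⇒ 26
    H3 returns [26]
= [26, 26]

Answer: 2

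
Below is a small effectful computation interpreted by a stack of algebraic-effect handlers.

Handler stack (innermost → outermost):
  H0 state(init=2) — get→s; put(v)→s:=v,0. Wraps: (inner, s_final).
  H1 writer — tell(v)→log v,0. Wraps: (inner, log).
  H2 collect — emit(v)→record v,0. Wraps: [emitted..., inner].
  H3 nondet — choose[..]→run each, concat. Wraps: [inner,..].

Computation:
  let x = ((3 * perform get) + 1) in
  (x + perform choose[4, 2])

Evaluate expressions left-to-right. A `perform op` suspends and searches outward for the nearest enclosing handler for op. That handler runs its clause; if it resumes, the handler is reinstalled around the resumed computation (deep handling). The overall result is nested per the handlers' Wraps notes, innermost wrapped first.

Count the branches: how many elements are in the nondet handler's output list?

Answer: 2

Working:
get @ H0 ⇒ 2
choose[4, 2] @ H3
  branch[0] choose=4:
    H0 returns (11, 2)
    H1 returns ((11, 2), ())
    H2 returns [((11, 2), ())]
    H3 returns [[((11, 2), ())]]
  branch[1] choose=2:
    H0 returns (9, 2)
    H1 returns ((9, 2), ())
    H2 returns [((9, 2), ())]
    H3 returns [[((9, 2), ())]]
= [[((11, 2), ())], [((9, 2), ())]]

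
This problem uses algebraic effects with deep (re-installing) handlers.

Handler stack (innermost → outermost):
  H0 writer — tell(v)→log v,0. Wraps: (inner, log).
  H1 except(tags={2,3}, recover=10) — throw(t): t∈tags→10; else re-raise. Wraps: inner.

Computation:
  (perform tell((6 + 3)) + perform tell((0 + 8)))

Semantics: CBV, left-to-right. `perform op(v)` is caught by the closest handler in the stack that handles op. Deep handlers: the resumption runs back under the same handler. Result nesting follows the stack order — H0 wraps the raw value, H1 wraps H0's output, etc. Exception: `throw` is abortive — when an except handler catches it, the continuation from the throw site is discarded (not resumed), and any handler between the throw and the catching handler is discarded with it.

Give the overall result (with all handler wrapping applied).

Answer: (0, (9, 8))

Step-by-step:
tell(9) @ H0 ⇒ log+=9
tell(8) @ H0 ⇒ log+=8
H0 returns (0, (9, 8))
H1 returns (0, (9, 8))
= (0, (9, 8))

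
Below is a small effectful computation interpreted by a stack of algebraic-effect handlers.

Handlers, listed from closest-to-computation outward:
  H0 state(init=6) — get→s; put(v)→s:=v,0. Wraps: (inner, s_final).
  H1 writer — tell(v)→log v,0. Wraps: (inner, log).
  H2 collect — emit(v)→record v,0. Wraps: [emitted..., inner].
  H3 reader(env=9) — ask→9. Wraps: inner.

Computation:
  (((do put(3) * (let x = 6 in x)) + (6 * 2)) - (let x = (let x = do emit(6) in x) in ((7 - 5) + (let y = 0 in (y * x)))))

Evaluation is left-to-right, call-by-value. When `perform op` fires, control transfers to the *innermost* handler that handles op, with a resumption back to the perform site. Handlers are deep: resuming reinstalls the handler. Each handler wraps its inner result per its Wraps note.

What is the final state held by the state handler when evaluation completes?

Answer: 3

Step-by-step:
put(3) @ H0 ⇒ s:=3
emit(6) @ H2 ⇒ out+=6
H0 returns (10, 3)
H1 returns ((10, 3), ())
H2 returns [6, ((10, 3), ())]
H3 returns [6, ((10, 3), ())]
= [6, ((10, 3), ())]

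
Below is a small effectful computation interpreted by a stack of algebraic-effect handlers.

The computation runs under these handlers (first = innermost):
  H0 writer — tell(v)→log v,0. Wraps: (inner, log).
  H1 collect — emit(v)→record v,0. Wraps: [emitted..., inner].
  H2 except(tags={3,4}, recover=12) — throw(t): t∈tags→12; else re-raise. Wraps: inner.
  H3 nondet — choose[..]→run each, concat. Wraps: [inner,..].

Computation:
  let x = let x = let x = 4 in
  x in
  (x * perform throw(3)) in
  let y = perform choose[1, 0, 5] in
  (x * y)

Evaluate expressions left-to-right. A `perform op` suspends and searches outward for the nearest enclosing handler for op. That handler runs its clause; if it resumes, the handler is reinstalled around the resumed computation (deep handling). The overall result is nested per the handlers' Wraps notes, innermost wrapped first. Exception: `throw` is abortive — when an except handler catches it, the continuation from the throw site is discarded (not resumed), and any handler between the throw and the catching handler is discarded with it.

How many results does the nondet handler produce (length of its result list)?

Working:
throw(3) @ H2 caught ⇒ 12
H3 returns [12]
= [12]

Answer: 1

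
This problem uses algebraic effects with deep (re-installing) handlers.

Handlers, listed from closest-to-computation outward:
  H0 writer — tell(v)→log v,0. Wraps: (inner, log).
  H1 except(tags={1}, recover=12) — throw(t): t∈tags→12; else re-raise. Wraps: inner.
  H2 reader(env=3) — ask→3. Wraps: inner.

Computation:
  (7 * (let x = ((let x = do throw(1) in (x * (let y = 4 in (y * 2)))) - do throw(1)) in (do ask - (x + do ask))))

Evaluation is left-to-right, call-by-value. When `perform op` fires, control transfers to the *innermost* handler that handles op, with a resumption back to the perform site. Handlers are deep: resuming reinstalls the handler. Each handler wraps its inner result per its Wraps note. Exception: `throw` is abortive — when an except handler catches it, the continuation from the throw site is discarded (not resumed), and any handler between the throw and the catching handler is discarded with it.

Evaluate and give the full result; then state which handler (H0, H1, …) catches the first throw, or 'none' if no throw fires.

Working:
throw(1) @ H1 caught ⇒ 12
H2 returns 12
= 12

Answer: 12 ; first throw caught by: H1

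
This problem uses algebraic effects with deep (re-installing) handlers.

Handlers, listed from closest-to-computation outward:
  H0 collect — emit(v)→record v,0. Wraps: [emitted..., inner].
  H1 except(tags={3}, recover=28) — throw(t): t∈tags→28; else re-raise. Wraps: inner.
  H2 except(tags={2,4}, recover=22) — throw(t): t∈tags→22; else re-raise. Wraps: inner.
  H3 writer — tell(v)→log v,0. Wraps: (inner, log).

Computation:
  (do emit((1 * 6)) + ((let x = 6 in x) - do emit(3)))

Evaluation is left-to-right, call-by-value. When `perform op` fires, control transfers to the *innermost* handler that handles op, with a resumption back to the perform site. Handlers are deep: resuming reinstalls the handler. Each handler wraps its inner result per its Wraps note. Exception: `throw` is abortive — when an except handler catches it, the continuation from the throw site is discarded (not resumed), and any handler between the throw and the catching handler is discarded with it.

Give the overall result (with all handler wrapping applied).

Answer: ([6, 3, 6], ())

Evaluation trace:
emit(6) @ H0 ⇒ out+=6
emit(3) @ H0 ⇒ out+=3
H0 returns [6, 3, 6]
H1 returns [6, 3, 6]
H2 returns [6, 3, 6]
H3 returns ([6, 3, 6], ())
= ([6, 3, 6], ())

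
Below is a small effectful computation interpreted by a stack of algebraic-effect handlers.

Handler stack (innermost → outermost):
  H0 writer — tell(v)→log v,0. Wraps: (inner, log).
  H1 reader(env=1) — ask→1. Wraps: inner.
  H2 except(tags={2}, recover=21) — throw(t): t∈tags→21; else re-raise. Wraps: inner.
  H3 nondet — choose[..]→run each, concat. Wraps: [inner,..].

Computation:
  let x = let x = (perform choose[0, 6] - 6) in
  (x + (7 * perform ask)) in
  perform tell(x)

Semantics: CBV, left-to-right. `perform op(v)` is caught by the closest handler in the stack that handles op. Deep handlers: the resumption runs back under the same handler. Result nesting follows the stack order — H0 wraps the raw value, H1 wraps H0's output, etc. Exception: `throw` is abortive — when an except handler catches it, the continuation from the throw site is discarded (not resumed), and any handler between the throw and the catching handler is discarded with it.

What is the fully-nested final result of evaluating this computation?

Step-by-step:
choose[0, 6] @ H3
  branch[0] choose=0:
    ask @ H1 ⇒ 1
    tell(1) @ H0 ⇒ log+=1
    H0 returns (0, (1))
    H1 returns (0, (1))
    H2 returns (0, (1))
    H3 returns [(0, (1))]
  branch[1] choose=6:
    ask @ H1 ⇒ 1
    tell(7) @ H0 ⇒ log+=7
    H0 returns (0, (7))
    H1 returns (0, (7))
    H2 returns (0, (7))
    H3 returns [(0, (7))]
= [(0, (1)), (0, (7))]

Answer: [(0, (1)), (0, (7))]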